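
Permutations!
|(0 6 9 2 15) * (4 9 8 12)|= |(0 6 8 12 4 9 2 15)|= 8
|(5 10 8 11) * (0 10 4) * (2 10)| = 7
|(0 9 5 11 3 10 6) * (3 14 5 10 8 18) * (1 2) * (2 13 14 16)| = |(0 9 10 6)(1 13 14 5 11 16 2)(3 8 18)| = 84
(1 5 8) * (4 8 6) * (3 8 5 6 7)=(1 6 4 5 7 3 8)=[0, 6, 2, 8, 5, 7, 4, 3, 1]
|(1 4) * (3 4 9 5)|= 5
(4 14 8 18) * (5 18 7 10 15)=(4 14 8 7 10 15 5 18)=[0, 1, 2, 3, 14, 18, 6, 10, 7, 9, 15, 11, 12, 13, 8, 5, 16, 17, 4]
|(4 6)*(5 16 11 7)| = |(4 6)(5 16 11 7)| = 4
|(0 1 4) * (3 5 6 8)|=|(0 1 4)(3 5 6 8)|=12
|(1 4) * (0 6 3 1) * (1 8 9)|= 7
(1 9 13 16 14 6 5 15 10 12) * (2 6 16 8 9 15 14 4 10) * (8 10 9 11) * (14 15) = [0, 14, 6, 3, 9, 15, 5, 7, 11, 13, 12, 8, 1, 10, 16, 2, 4] = (1 14 16 4 9 13 10 12)(2 6 5 15)(8 11)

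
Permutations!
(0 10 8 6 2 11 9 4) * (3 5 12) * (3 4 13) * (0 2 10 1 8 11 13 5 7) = (0 1 8 6 10 11 9 5 12 4 2 13 3 7) = [1, 8, 13, 7, 2, 12, 10, 0, 6, 5, 11, 9, 4, 3]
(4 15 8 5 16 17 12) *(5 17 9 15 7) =(4 7 5 16 9 15 8 17 12) =[0, 1, 2, 3, 7, 16, 6, 5, 17, 15, 10, 11, 4, 13, 14, 8, 9, 12]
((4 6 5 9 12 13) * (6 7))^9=(4 6 9 13 7 5 12)=[0, 1, 2, 3, 6, 12, 9, 5, 8, 13, 10, 11, 4, 7]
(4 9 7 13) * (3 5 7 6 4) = [0, 1, 2, 5, 9, 7, 4, 13, 8, 6, 10, 11, 12, 3] = (3 5 7 13)(4 9 6)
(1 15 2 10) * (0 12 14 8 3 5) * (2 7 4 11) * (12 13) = (0 13 12 14 8 3 5)(1 15 7 4 11 2 10) = [13, 15, 10, 5, 11, 0, 6, 4, 3, 9, 1, 2, 14, 12, 8, 7]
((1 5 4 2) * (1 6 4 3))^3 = (6) = [0, 1, 2, 3, 4, 5, 6]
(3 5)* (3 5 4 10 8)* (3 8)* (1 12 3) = (1 12 3 4 10) = [0, 12, 2, 4, 10, 5, 6, 7, 8, 9, 1, 11, 3]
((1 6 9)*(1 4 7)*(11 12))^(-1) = (1 7 4 9 6)(11 12) = [0, 7, 2, 3, 9, 5, 1, 4, 8, 6, 10, 12, 11]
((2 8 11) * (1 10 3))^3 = [0, 1, 2, 3, 4, 5, 6, 7, 8, 9, 10, 11] = (11)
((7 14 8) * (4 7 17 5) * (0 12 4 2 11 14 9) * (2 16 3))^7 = [4, 1, 3, 16, 9, 17, 6, 0, 14, 12, 10, 2, 7, 13, 11, 15, 5, 8] = (0 4 9 12 7)(2 3 16 5 17 8 14 11)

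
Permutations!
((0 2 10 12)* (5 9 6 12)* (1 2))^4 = [5, 9, 6, 3, 4, 0, 2, 7, 8, 1, 12, 11, 10] = (0 5)(1 9)(2 6)(10 12)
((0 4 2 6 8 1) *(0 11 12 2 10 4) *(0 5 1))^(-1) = (0 8 6 2 12 11 1 5)(4 10) = [8, 5, 12, 3, 10, 0, 2, 7, 6, 9, 4, 1, 11]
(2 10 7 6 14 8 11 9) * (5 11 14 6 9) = [0, 1, 10, 3, 4, 11, 6, 9, 14, 2, 7, 5, 12, 13, 8] = (2 10 7 9)(5 11)(8 14)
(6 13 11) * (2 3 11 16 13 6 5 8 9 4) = (2 3 11 5 8 9 4)(13 16) = [0, 1, 3, 11, 2, 8, 6, 7, 9, 4, 10, 5, 12, 16, 14, 15, 13]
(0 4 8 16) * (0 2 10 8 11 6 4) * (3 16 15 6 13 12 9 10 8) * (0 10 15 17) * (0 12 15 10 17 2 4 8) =(0 17 12 9 10 3 16 4 11 13 15 6 8 2) =[17, 1, 0, 16, 11, 5, 8, 7, 2, 10, 3, 13, 9, 15, 14, 6, 4, 12]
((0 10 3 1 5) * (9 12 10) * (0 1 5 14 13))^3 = (0 10 1)(3 14 9)(5 13 12) = [10, 0, 2, 14, 4, 13, 6, 7, 8, 3, 1, 11, 5, 12, 9]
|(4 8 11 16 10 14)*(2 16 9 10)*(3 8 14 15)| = |(2 16)(3 8 11 9 10 15)(4 14)| = 6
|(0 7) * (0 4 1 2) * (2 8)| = |(0 7 4 1 8 2)| = 6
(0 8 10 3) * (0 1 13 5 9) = (0 8 10 3 1 13 5 9) = [8, 13, 2, 1, 4, 9, 6, 7, 10, 0, 3, 11, 12, 5]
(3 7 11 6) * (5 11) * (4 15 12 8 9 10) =(3 7 5 11 6)(4 15 12 8 9 10) =[0, 1, 2, 7, 15, 11, 3, 5, 9, 10, 4, 6, 8, 13, 14, 12]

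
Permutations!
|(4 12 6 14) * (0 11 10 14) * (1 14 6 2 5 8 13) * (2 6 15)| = |(0 11 10 15 2 5 8 13 1 14 4 12 6)| = 13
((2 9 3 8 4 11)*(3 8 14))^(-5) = [0, 1, 2, 14, 4, 5, 6, 7, 8, 9, 10, 11, 12, 13, 3] = (3 14)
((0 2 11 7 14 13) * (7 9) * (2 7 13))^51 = (0 14 11 13 7 2 9) = [14, 1, 9, 3, 4, 5, 6, 2, 8, 0, 10, 13, 12, 7, 11]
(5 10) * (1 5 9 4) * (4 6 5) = (1 4)(5 10 9 6) = [0, 4, 2, 3, 1, 10, 5, 7, 8, 6, 9]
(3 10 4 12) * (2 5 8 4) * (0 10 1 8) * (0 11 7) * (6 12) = [10, 8, 5, 1, 6, 11, 12, 0, 4, 9, 2, 7, 3] = (0 10 2 5 11 7)(1 8 4 6 12 3)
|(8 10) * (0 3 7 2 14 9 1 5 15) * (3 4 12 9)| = |(0 4 12 9 1 5 15)(2 14 3 7)(8 10)| = 28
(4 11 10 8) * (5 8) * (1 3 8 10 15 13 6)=(1 3 8 4 11 15 13 6)(5 10)=[0, 3, 2, 8, 11, 10, 1, 7, 4, 9, 5, 15, 12, 6, 14, 13]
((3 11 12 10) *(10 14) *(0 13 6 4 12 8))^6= [10, 1, 2, 4, 8, 5, 11, 7, 14, 9, 6, 12, 0, 3, 13]= (0 10 6 11 12)(3 4 8 14 13)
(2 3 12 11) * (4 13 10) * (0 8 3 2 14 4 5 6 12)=(0 8 3)(4 13 10 5 6 12 11 14)=[8, 1, 2, 0, 13, 6, 12, 7, 3, 9, 5, 14, 11, 10, 4]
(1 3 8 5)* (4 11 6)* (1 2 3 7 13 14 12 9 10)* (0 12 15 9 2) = (0 12 2 3 8 5)(1 7 13 14 15 9 10)(4 11 6) = [12, 7, 3, 8, 11, 0, 4, 13, 5, 10, 1, 6, 2, 14, 15, 9]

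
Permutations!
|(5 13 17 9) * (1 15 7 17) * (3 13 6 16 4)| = 11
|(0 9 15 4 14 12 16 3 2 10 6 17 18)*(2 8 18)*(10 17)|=|(0 9 15 4 14 12 16 3 8 18)(2 17)(6 10)|=10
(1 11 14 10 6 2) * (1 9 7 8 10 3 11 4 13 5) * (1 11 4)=(2 9 7 8 10 6)(3 4 13 5 11 14)=[0, 1, 9, 4, 13, 11, 2, 8, 10, 7, 6, 14, 12, 5, 3]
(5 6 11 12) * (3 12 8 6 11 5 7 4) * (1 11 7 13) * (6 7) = (1 11 8 7 4 3 12 13)(5 6) = [0, 11, 2, 12, 3, 6, 5, 4, 7, 9, 10, 8, 13, 1]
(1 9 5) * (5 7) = [0, 9, 2, 3, 4, 1, 6, 5, 8, 7] = (1 9 7 5)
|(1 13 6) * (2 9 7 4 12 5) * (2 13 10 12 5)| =10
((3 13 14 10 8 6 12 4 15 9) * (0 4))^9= [6, 1, 2, 15, 12, 5, 10, 7, 14, 4, 13, 11, 8, 9, 3, 0]= (0 6 10 13 9 4 12 8 14 3 15)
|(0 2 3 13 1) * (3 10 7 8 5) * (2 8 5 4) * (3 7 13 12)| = |(0 8 4 2 10 13 1)(3 12)(5 7)| = 14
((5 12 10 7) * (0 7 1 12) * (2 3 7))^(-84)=[2, 1, 3, 7, 4, 0, 6, 5, 8, 9, 10, 11, 12]=(12)(0 2 3 7 5)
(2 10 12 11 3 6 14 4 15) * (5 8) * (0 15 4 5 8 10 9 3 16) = (0 15 2 9 3 6 14 5 10 12 11 16) = [15, 1, 9, 6, 4, 10, 14, 7, 8, 3, 12, 16, 11, 13, 5, 2, 0]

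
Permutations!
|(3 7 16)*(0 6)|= |(0 6)(3 7 16)|= 6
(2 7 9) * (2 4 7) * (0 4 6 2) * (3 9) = (0 4 7 3 9 6 2) = [4, 1, 0, 9, 7, 5, 2, 3, 8, 6]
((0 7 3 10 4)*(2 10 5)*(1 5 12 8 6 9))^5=[6, 0, 3, 1, 8, 7, 10, 9, 2, 4, 12, 11, 5]=(0 6 10 12 5 7 9 4 8 2 3 1)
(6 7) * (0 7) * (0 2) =(0 7 6 2) =[7, 1, 0, 3, 4, 5, 2, 6]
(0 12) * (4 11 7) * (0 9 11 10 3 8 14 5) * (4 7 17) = (0 12 9 11 17 4 10 3 8 14 5) = [12, 1, 2, 8, 10, 0, 6, 7, 14, 11, 3, 17, 9, 13, 5, 15, 16, 4]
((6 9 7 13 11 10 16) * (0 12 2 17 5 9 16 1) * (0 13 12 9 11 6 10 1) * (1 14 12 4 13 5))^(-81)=(0 10 16 6 13 4 7 9)(1 14 17 11 2 5 12)=[10, 14, 5, 3, 7, 12, 13, 9, 8, 0, 16, 2, 1, 4, 17, 15, 6, 11]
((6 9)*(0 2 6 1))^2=(0 6 1 2 9)=[6, 2, 9, 3, 4, 5, 1, 7, 8, 0]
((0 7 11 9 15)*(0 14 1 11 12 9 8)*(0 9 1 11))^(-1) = (0 1 12 7)(8 11 14 15 9) = [1, 12, 2, 3, 4, 5, 6, 0, 11, 8, 10, 14, 7, 13, 15, 9]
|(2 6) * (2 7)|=3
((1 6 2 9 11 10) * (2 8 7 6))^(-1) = [0, 10, 1, 3, 4, 5, 7, 8, 6, 2, 11, 9] = (1 10 11 9 2)(6 7 8)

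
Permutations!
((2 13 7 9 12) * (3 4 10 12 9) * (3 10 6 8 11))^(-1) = (2 12 10 7 13)(3 11 8 6 4) = [0, 1, 12, 11, 3, 5, 4, 13, 6, 9, 7, 8, 10, 2]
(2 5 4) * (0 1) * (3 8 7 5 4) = (0 1)(2 4)(3 8 7 5) = [1, 0, 4, 8, 2, 3, 6, 5, 7]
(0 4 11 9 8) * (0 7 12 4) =(4 11 9 8 7 12) =[0, 1, 2, 3, 11, 5, 6, 12, 7, 8, 10, 9, 4]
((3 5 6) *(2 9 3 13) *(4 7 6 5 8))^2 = (2 3 4 6)(7 13 9 8) = [0, 1, 3, 4, 6, 5, 2, 13, 7, 8, 10, 11, 12, 9]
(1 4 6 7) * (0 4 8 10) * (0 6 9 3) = [4, 8, 2, 0, 9, 5, 7, 1, 10, 3, 6] = (0 4 9 3)(1 8 10 6 7)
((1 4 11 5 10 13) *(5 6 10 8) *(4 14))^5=(1 10 11 14 13 6 4)(5 8)=[0, 10, 2, 3, 1, 8, 4, 7, 5, 9, 11, 14, 12, 6, 13]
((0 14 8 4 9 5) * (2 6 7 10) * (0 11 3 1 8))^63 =(0 14)(2 10 7 6) =[14, 1, 10, 3, 4, 5, 2, 6, 8, 9, 7, 11, 12, 13, 0]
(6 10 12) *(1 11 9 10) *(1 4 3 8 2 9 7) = [0, 11, 9, 8, 3, 5, 4, 1, 2, 10, 12, 7, 6] = (1 11 7)(2 9 10 12 6 4 3 8)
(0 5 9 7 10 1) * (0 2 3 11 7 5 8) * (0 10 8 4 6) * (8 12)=[4, 2, 3, 11, 6, 9, 0, 12, 10, 5, 1, 7, 8]=(0 4 6)(1 2 3 11 7 12 8 10)(5 9)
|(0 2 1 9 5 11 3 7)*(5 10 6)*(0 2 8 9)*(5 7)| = |(0 8 9 10 6 7 2 1)(3 5 11)| = 24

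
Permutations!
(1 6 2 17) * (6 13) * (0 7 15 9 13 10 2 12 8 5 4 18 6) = (0 7 15 9 13)(1 10 2 17)(4 18 6 12 8 5) = [7, 10, 17, 3, 18, 4, 12, 15, 5, 13, 2, 11, 8, 0, 14, 9, 16, 1, 6]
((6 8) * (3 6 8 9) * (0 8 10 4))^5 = [8, 1, 2, 9, 0, 5, 3, 7, 10, 6, 4] = (0 8 10 4)(3 9 6)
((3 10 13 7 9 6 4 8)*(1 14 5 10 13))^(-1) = (1 10 5 14)(3 8 4 6 9 7 13) = [0, 10, 2, 8, 6, 14, 9, 13, 4, 7, 5, 11, 12, 3, 1]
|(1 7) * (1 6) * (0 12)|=|(0 12)(1 7 6)|=6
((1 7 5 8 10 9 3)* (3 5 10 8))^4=(1 5 10)(3 9 7)=[0, 5, 2, 9, 4, 10, 6, 3, 8, 7, 1]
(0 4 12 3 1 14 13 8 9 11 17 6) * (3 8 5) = (0 4 12 8 9 11 17 6)(1 14 13 5 3) = [4, 14, 2, 1, 12, 3, 0, 7, 9, 11, 10, 17, 8, 5, 13, 15, 16, 6]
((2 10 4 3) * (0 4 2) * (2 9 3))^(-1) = (0 3 9 10 2 4) = [3, 1, 4, 9, 0, 5, 6, 7, 8, 10, 2]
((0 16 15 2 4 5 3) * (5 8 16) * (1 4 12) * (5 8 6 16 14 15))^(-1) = (0 3 5 16 6 4 1 12 2 15 14 8) = [3, 12, 15, 5, 1, 16, 4, 7, 0, 9, 10, 11, 2, 13, 8, 14, 6]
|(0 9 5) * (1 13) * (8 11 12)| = 6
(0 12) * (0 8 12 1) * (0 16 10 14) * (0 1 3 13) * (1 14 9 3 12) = (0 12 8 1 16 10 9 3 13) = [12, 16, 2, 13, 4, 5, 6, 7, 1, 3, 9, 11, 8, 0, 14, 15, 10]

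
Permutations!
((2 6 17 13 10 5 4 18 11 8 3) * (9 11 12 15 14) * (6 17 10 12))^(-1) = (2 3 8 11 9 14 15 12 13 17)(4 5 10 6 18) = [0, 1, 3, 8, 5, 10, 18, 7, 11, 14, 6, 9, 13, 17, 15, 12, 16, 2, 4]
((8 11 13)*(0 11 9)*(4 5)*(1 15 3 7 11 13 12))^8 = (1 3 11)(7 12 15) = [0, 3, 2, 11, 4, 5, 6, 12, 8, 9, 10, 1, 15, 13, 14, 7]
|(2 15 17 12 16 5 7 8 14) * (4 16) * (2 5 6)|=28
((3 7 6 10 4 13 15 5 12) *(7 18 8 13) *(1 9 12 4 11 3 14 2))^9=(1 2 14 12 9)(3 10 7 5 13 18 11 6 4 15 8)=[0, 2, 14, 10, 15, 13, 4, 5, 3, 1, 7, 6, 9, 18, 12, 8, 16, 17, 11]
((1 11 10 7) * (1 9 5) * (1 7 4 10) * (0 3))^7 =[3, 11, 2, 0, 10, 7, 6, 9, 8, 5, 4, 1] =(0 3)(1 11)(4 10)(5 7 9)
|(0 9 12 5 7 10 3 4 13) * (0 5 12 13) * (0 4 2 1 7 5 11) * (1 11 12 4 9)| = |(0 1 7 10 3 2 11)(4 9 13 12)| = 28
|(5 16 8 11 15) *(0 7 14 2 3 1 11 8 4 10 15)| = 35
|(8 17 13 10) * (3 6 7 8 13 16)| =|(3 6 7 8 17 16)(10 13)| =6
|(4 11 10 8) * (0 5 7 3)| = 4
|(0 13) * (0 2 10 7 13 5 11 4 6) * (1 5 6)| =|(0 6)(1 5 11 4)(2 10 7 13)| =4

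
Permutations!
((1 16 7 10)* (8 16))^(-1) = [0, 10, 2, 3, 4, 5, 6, 16, 1, 9, 7, 11, 12, 13, 14, 15, 8] = (1 10 7 16 8)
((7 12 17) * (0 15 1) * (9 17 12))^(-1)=(0 1 15)(7 17 9)=[1, 15, 2, 3, 4, 5, 6, 17, 8, 7, 10, 11, 12, 13, 14, 0, 16, 9]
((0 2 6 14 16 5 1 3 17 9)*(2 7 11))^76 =(0 6 1)(2 5 9)(3 7 14)(11 16 17) =[6, 0, 5, 7, 4, 9, 1, 14, 8, 2, 10, 16, 12, 13, 3, 15, 17, 11]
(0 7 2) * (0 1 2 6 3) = [7, 2, 1, 0, 4, 5, 3, 6] = (0 7 6 3)(1 2)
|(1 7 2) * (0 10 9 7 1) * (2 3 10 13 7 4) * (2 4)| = 7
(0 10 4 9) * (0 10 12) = (0 12)(4 9 10) = [12, 1, 2, 3, 9, 5, 6, 7, 8, 10, 4, 11, 0]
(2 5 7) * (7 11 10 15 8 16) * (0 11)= (0 11 10 15 8 16 7 2 5)= [11, 1, 5, 3, 4, 0, 6, 2, 16, 9, 15, 10, 12, 13, 14, 8, 7]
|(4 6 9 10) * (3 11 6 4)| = |(3 11 6 9 10)| = 5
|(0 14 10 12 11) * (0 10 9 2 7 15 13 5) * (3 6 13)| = |(0 14 9 2 7 15 3 6 13 5)(10 12 11)| = 30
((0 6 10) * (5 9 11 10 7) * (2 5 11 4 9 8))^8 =(0 11 6 10 7)(2 8 5) =[11, 1, 8, 3, 4, 2, 10, 0, 5, 9, 7, 6]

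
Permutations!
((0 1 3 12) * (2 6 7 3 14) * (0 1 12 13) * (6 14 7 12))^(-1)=(0 13 3 7 1 12 6)(2 14)=[13, 12, 14, 7, 4, 5, 0, 1, 8, 9, 10, 11, 6, 3, 2]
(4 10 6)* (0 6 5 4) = (0 6)(4 10 5) = [6, 1, 2, 3, 10, 4, 0, 7, 8, 9, 5]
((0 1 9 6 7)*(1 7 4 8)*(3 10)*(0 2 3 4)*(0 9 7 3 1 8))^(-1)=(0 4 10 3)(1 2 7)(6 9)=[4, 2, 7, 0, 10, 5, 9, 1, 8, 6, 3]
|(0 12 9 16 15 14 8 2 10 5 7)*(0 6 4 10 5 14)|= 40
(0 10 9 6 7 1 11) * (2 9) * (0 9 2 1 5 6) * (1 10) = (0 1 11 9)(5 6 7) = [1, 11, 2, 3, 4, 6, 7, 5, 8, 0, 10, 9]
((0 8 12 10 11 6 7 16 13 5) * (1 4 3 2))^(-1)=(0 5 13 16 7 6 11 10 12 8)(1 2 3 4)=[5, 2, 3, 4, 1, 13, 11, 6, 0, 9, 12, 10, 8, 16, 14, 15, 7]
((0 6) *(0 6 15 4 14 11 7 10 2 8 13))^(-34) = (0 10 4 8 11)(2 14 13 7 15) = [10, 1, 14, 3, 8, 5, 6, 15, 11, 9, 4, 0, 12, 7, 13, 2]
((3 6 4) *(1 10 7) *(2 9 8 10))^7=[0, 2, 9, 6, 3, 5, 4, 1, 10, 8, 7]=(1 2 9 8 10 7)(3 6 4)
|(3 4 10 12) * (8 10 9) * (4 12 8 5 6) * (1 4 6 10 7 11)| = 8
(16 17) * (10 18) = [0, 1, 2, 3, 4, 5, 6, 7, 8, 9, 18, 11, 12, 13, 14, 15, 17, 16, 10] = (10 18)(16 17)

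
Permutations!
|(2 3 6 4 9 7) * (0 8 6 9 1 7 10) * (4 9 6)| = |(0 8 4 1 7 2 3 6 9 10)| = 10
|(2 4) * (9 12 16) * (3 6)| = |(2 4)(3 6)(9 12 16)| = 6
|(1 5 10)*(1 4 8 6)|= |(1 5 10 4 8 6)|= 6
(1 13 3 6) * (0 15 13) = [15, 0, 2, 6, 4, 5, 1, 7, 8, 9, 10, 11, 12, 3, 14, 13] = (0 15 13 3 6 1)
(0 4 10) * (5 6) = [4, 1, 2, 3, 10, 6, 5, 7, 8, 9, 0] = (0 4 10)(5 6)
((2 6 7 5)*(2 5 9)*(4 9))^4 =(2 9 4 7 6) =[0, 1, 9, 3, 7, 5, 2, 6, 8, 4]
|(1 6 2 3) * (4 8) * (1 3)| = |(1 6 2)(4 8)| = 6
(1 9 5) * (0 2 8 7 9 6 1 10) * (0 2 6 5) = (0 6 1 5 10 2 8 7 9) = [6, 5, 8, 3, 4, 10, 1, 9, 7, 0, 2]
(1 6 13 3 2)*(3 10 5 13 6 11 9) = (1 11 9 3 2)(5 13 10) = [0, 11, 1, 2, 4, 13, 6, 7, 8, 3, 5, 9, 12, 10]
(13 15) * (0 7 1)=(0 7 1)(13 15)=[7, 0, 2, 3, 4, 5, 6, 1, 8, 9, 10, 11, 12, 15, 14, 13]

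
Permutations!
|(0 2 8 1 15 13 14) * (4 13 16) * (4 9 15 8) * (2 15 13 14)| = 8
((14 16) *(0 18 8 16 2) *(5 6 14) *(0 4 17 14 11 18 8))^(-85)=(0 18 11 6 5 16 8)(2 14 17 4)=[18, 1, 14, 3, 2, 16, 5, 7, 0, 9, 10, 6, 12, 13, 17, 15, 8, 4, 11]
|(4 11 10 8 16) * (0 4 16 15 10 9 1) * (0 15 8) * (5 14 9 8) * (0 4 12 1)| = |(16)(0 12 1 15 10 4 11 8 5 14 9)| = 11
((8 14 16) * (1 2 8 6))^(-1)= [0, 6, 1, 3, 4, 5, 16, 7, 2, 9, 10, 11, 12, 13, 8, 15, 14]= (1 6 16 14 8 2)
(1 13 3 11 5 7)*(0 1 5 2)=(0 1 13 3 11 2)(5 7)=[1, 13, 0, 11, 4, 7, 6, 5, 8, 9, 10, 2, 12, 3]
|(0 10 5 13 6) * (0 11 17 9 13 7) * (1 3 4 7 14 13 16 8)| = |(0 10 5 14 13 6 11 17 9 16 8 1 3 4 7)| = 15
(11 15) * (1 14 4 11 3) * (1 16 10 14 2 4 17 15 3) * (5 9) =(1 2 4 11 3 16 10 14 17 15)(5 9) =[0, 2, 4, 16, 11, 9, 6, 7, 8, 5, 14, 3, 12, 13, 17, 1, 10, 15]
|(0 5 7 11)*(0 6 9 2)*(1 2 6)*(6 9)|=6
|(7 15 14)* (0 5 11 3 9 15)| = |(0 5 11 3 9 15 14 7)| = 8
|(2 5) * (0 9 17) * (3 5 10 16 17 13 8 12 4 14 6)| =14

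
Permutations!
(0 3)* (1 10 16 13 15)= (0 3)(1 10 16 13 15)= [3, 10, 2, 0, 4, 5, 6, 7, 8, 9, 16, 11, 12, 15, 14, 1, 13]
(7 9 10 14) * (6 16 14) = (6 16 14 7 9 10) = [0, 1, 2, 3, 4, 5, 16, 9, 8, 10, 6, 11, 12, 13, 7, 15, 14]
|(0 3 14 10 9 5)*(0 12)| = 7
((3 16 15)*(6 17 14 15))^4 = (3 14 6)(15 17 16) = [0, 1, 2, 14, 4, 5, 3, 7, 8, 9, 10, 11, 12, 13, 6, 17, 15, 16]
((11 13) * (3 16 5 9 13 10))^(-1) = (3 10 11 13 9 5 16) = [0, 1, 2, 10, 4, 16, 6, 7, 8, 5, 11, 13, 12, 9, 14, 15, 3]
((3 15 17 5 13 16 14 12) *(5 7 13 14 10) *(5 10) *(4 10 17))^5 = [0, 1, 2, 7, 16, 4, 6, 12, 8, 9, 5, 11, 17, 3, 10, 13, 15, 14] = (3 7 12 17 14 10 5 4 16 15 13)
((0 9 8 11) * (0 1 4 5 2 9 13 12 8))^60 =(13) =[0, 1, 2, 3, 4, 5, 6, 7, 8, 9, 10, 11, 12, 13]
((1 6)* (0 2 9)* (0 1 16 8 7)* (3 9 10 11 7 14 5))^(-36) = (0 7 11 10 2)(1 14)(3 16)(5 6)(8 9) = [7, 14, 0, 16, 4, 6, 5, 11, 9, 8, 2, 10, 12, 13, 1, 15, 3]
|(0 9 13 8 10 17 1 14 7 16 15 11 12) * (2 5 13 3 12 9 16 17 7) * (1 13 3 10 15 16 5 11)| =44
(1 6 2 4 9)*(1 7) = (1 6 2 4 9 7) = [0, 6, 4, 3, 9, 5, 2, 1, 8, 7]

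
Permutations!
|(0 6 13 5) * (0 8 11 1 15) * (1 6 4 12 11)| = |(0 4 12 11 6 13 5 8 1 15)| = 10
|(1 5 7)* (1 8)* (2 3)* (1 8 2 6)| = |(8)(1 5 7 2 3 6)| = 6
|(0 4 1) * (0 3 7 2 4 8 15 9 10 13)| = 30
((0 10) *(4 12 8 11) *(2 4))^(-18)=(2 12 11 4 8)=[0, 1, 12, 3, 8, 5, 6, 7, 2, 9, 10, 4, 11]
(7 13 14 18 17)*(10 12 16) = [0, 1, 2, 3, 4, 5, 6, 13, 8, 9, 12, 11, 16, 14, 18, 15, 10, 7, 17] = (7 13 14 18 17)(10 12 16)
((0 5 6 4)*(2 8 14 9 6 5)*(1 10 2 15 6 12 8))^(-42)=(0 6)(4 15)(8 9)(12 14)=[6, 1, 2, 3, 15, 5, 0, 7, 9, 8, 10, 11, 14, 13, 12, 4]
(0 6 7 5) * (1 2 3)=[6, 2, 3, 1, 4, 0, 7, 5]=(0 6 7 5)(1 2 3)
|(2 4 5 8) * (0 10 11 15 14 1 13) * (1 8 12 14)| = 6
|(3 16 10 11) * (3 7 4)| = 6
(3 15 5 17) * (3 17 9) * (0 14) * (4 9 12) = (17)(0 14)(3 15 5 12 4 9) = [14, 1, 2, 15, 9, 12, 6, 7, 8, 3, 10, 11, 4, 13, 0, 5, 16, 17]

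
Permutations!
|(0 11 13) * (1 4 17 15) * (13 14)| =4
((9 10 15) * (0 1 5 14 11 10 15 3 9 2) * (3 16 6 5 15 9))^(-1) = (0 2 15 1)(5 6 16 10 11 14) = [2, 0, 15, 3, 4, 6, 16, 7, 8, 9, 11, 14, 12, 13, 5, 1, 10]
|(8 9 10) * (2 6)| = |(2 6)(8 9 10)| = 6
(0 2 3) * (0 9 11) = (0 2 3 9 11) = [2, 1, 3, 9, 4, 5, 6, 7, 8, 11, 10, 0]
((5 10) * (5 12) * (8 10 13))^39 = (5 12 10 8 13) = [0, 1, 2, 3, 4, 12, 6, 7, 13, 9, 8, 11, 10, 5]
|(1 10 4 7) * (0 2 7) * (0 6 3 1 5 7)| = |(0 2)(1 10 4 6 3)(5 7)| = 10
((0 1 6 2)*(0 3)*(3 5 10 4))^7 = (0 3 4 10 5 2 6 1) = [3, 0, 6, 4, 10, 2, 1, 7, 8, 9, 5]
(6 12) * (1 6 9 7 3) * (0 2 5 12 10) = (0 2 5 12 9 7 3 1 6 10) = [2, 6, 5, 1, 4, 12, 10, 3, 8, 7, 0, 11, 9]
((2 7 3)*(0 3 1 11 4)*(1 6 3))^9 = (0 1 11 4)(2 7 6 3) = [1, 11, 7, 2, 0, 5, 3, 6, 8, 9, 10, 4]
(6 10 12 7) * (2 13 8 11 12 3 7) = (2 13 8 11 12)(3 7 6 10) = [0, 1, 13, 7, 4, 5, 10, 6, 11, 9, 3, 12, 2, 8]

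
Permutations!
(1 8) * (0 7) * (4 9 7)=(0 4 9 7)(1 8)=[4, 8, 2, 3, 9, 5, 6, 0, 1, 7]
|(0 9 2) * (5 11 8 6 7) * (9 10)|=|(0 10 9 2)(5 11 8 6 7)|=20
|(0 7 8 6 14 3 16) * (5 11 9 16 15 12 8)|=6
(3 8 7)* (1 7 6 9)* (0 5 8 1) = (0 5 8 6 9)(1 7 3) = [5, 7, 2, 1, 4, 8, 9, 3, 6, 0]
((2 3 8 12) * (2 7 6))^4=(2 7 8)(3 6 12)=[0, 1, 7, 6, 4, 5, 12, 8, 2, 9, 10, 11, 3]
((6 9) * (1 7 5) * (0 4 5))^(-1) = (0 7 1 5 4)(6 9) = [7, 5, 2, 3, 0, 4, 9, 1, 8, 6]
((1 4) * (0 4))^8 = (0 1 4) = [1, 4, 2, 3, 0]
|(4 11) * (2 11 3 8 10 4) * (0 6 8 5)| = 14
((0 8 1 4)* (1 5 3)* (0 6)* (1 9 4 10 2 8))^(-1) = (0 6 4 9 3 5 8 2 10 1) = [6, 0, 10, 5, 9, 8, 4, 7, 2, 3, 1]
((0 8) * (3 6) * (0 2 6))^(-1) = [3, 1, 8, 6, 4, 5, 2, 7, 0] = (0 3 6 2 8)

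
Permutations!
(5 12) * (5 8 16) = (5 12 8 16) = [0, 1, 2, 3, 4, 12, 6, 7, 16, 9, 10, 11, 8, 13, 14, 15, 5]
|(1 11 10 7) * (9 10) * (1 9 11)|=3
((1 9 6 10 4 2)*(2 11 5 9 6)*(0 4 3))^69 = (0 3 10 6 1 2 9 5 11 4) = [3, 2, 9, 10, 0, 11, 1, 7, 8, 5, 6, 4]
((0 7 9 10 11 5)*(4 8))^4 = [11, 1, 2, 3, 4, 10, 6, 5, 8, 0, 7, 9] = (0 11 9)(5 10 7)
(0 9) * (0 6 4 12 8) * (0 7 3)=(0 9 6 4 12 8 7 3)=[9, 1, 2, 0, 12, 5, 4, 3, 7, 6, 10, 11, 8]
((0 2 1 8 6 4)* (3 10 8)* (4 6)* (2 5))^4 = [3, 4, 8, 0, 1, 10, 6, 7, 2, 9, 5] = (0 3)(1 4)(2 8)(5 10)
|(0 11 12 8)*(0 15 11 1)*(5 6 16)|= |(0 1)(5 6 16)(8 15 11 12)|= 12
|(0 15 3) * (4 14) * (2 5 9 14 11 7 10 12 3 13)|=13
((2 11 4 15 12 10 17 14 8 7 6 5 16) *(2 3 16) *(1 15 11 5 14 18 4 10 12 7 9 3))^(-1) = (1 16 3 9 8 14 6 7 15)(2 5)(4 18 17 10 11) = [0, 16, 5, 9, 18, 2, 7, 15, 14, 8, 11, 4, 12, 13, 6, 1, 3, 10, 17]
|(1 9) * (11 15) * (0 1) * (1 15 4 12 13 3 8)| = 10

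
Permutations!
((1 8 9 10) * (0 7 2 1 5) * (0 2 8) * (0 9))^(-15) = (10) = [0, 1, 2, 3, 4, 5, 6, 7, 8, 9, 10]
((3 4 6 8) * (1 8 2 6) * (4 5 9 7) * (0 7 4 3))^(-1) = [8, 4, 6, 7, 9, 3, 2, 0, 1, 5] = (0 8 1 4 9 5 3 7)(2 6)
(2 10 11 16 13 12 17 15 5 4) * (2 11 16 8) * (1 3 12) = (1 3 12 17 15 5 4 11 8 2 10 16 13) = [0, 3, 10, 12, 11, 4, 6, 7, 2, 9, 16, 8, 17, 1, 14, 5, 13, 15]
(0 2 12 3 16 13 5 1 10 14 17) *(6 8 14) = [2, 10, 12, 16, 4, 1, 8, 7, 14, 9, 6, 11, 3, 5, 17, 15, 13, 0] = (0 2 12 3 16 13 5 1 10 6 8 14 17)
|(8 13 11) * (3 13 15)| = 5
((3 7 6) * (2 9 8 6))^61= (2 9 8 6 3 7)= [0, 1, 9, 7, 4, 5, 3, 2, 6, 8]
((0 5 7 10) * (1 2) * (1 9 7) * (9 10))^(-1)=(0 10 2 1 5)(7 9)=[10, 5, 1, 3, 4, 0, 6, 9, 8, 7, 2]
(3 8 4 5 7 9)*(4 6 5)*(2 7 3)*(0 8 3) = (0 8 6 5)(2 7 9) = [8, 1, 7, 3, 4, 0, 5, 9, 6, 2]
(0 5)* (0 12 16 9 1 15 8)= (0 5 12 16 9 1 15 8)= [5, 15, 2, 3, 4, 12, 6, 7, 0, 1, 10, 11, 16, 13, 14, 8, 9]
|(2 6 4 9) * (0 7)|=4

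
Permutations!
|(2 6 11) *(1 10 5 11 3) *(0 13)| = |(0 13)(1 10 5 11 2 6 3)| = 14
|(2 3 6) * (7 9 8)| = |(2 3 6)(7 9 8)| = 3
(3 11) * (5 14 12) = (3 11)(5 14 12) = [0, 1, 2, 11, 4, 14, 6, 7, 8, 9, 10, 3, 5, 13, 12]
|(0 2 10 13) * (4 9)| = 4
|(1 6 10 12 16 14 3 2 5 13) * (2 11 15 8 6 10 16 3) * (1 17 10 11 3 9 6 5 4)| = 15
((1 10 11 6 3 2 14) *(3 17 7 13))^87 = (1 3 17 10 2 7 11 14 13 6) = [0, 3, 7, 17, 4, 5, 1, 11, 8, 9, 2, 14, 12, 6, 13, 15, 16, 10]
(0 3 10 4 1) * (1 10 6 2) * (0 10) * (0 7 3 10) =[10, 0, 1, 6, 7, 5, 2, 3, 8, 9, 4] =(0 10 4 7 3 6 2 1)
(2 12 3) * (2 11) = (2 12 3 11) = [0, 1, 12, 11, 4, 5, 6, 7, 8, 9, 10, 2, 3]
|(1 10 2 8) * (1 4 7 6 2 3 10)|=|(2 8 4 7 6)(3 10)|=10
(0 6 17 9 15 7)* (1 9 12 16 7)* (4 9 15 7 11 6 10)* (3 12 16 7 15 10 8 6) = (0 8 6 17 16 11 3 12 7)(1 10 4 9 15) = [8, 10, 2, 12, 9, 5, 17, 0, 6, 15, 4, 3, 7, 13, 14, 1, 11, 16]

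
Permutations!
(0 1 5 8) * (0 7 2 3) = [1, 5, 3, 0, 4, 8, 6, 2, 7] = (0 1 5 8 7 2 3)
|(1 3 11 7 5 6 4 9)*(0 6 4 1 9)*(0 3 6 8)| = |(0 8)(1 6)(3 11 7 5 4)| = 10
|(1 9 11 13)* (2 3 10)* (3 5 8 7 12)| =|(1 9 11 13)(2 5 8 7 12 3 10)| =28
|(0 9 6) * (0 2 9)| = 3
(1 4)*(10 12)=(1 4)(10 12)=[0, 4, 2, 3, 1, 5, 6, 7, 8, 9, 12, 11, 10]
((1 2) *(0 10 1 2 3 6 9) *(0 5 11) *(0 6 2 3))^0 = (11) = [0, 1, 2, 3, 4, 5, 6, 7, 8, 9, 10, 11]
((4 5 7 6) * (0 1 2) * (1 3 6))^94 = (0 1 5 6)(2 7 4 3) = [1, 5, 7, 2, 3, 6, 0, 4]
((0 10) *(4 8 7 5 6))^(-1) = (0 10)(4 6 5 7 8) = [10, 1, 2, 3, 6, 7, 5, 8, 4, 9, 0]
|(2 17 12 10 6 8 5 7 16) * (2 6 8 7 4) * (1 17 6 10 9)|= |(1 17 12 9)(2 6 7 16 10 8 5 4)|= 8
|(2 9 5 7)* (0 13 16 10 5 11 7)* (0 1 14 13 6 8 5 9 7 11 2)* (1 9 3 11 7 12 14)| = 14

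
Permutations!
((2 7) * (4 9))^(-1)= (2 7)(4 9)= [0, 1, 7, 3, 9, 5, 6, 2, 8, 4]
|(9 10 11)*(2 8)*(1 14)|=|(1 14)(2 8)(9 10 11)|=6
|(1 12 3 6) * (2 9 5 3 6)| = 12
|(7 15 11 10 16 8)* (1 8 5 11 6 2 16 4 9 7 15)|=12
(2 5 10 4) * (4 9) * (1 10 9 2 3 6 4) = (1 10 2 5 9)(3 6 4) = [0, 10, 5, 6, 3, 9, 4, 7, 8, 1, 2]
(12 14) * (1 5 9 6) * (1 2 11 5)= (2 11 5 9 6)(12 14)= [0, 1, 11, 3, 4, 9, 2, 7, 8, 6, 10, 5, 14, 13, 12]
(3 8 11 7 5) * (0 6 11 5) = (0 6 11 7)(3 8 5) = [6, 1, 2, 8, 4, 3, 11, 0, 5, 9, 10, 7]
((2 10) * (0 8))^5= [8, 1, 10, 3, 4, 5, 6, 7, 0, 9, 2]= (0 8)(2 10)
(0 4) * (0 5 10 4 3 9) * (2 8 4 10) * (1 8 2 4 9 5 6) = (10)(0 3 5 4 6 1 8 9) = [3, 8, 2, 5, 6, 4, 1, 7, 9, 0, 10]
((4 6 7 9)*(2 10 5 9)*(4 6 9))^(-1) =[0, 1, 7, 3, 5, 10, 9, 6, 8, 4, 2] =(2 7 6 9 4 5 10)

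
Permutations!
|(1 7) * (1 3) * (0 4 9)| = |(0 4 9)(1 7 3)| = 3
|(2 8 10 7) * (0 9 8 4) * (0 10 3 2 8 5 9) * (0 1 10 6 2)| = |(0 1 10 7 8 3)(2 4 6)(5 9)| = 6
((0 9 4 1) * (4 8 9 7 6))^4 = [1, 4, 2, 3, 6, 5, 7, 0, 8, 9] = (9)(0 1 4 6 7)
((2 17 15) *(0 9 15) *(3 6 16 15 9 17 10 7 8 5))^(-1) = [17, 1, 15, 5, 4, 8, 3, 10, 7, 9, 2, 11, 12, 13, 14, 16, 6, 0] = (0 17)(2 15 16 6 3 5 8 7 10)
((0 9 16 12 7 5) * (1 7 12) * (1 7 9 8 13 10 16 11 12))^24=(0 10 5 13 7 8 16)=[10, 1, 2, 3, 4, 13, 6, 8, 16, 9, 5, 11, 12, 7, 14, 15, 0]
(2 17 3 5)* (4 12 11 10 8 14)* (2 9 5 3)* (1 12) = [0, 12, 17, 3, 1, 9, 6, 7, 14, 5, 8, 10, 11, 13, 4, 15, 16, 2] = (1 12 11 10 8 14 4)(2 17)(5 9)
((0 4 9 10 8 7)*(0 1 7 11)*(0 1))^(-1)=[7, 11, 2, 3, 0, 5, 6, 1, 10, 4, 9, 8]=(0 7 1 11 8 10 9 4)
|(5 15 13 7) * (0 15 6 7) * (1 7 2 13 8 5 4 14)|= |(0 15 8 5 6 2 13)(1 7 4 14)|= 28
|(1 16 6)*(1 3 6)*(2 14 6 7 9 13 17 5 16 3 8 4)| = |(1 3 7 9 13 17 5 16)(2 14 6 8 4)| = 40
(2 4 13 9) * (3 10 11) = (2 4 13 9)(3 10 11) = [0, 1, 4, 10, 13, 5, 6, 7, 8, 2, 11, 3, 12, 9]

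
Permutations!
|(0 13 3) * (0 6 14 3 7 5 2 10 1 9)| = |(0 13 7 5 2 10 1 9)(3 6 14)| = 24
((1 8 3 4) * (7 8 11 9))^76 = (1 4 3 8 7 9 11) = [0, 4, 2, 8, 3, 5, 6, 9, 7, 11, 10, 1]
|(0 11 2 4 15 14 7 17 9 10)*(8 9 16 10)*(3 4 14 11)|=22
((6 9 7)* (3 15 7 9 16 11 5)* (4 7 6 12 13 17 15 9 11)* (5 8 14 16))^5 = (3 16 17 9 4 15 11 7 6 8 12 5 14 13) = [0, 1, 2, 16, 15, 14, 8, 6, 12, 4, 10, 7, 5, 3, 13, 11, 17, 9]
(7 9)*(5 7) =(5 7 9) =[0, 1, 2, 3, 4, 7, 6, 9, 8, 5]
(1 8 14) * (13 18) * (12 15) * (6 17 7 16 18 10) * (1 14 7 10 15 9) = (1 8 7 16 18 13 15 12 9)(6 17 10) = [0, 8, 2, 3, 4, 5, 17, 16, 7, 1, 6, 11, 9, 15, 14, 12, 18, 10, 13]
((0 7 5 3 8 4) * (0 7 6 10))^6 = (10)(3 8 4 7 5) = [0, 1, 2, 8, 7, 3, 6, 5, 4, 9, 10]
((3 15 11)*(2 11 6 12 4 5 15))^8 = (2 3 11)(4 6 5 12 15) = [0, 1, 3, 11, 6, 12, 5, 7, 8, 9, 10, 2, 15, 13, 14, 4]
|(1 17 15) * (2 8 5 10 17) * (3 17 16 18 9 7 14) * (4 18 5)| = |(1 2 8 4 18 9 7 14 3 17 15)(5 10 16)| = 33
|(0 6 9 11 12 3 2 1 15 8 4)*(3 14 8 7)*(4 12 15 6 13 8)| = |(0 13 8 12 14 4)(1 6 9 11 15 7 3 2)| = 24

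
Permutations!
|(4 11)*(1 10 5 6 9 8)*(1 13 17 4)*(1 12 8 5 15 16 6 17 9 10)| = 8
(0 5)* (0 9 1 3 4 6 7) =(0 5 9 1 3 4 6 7) =[5, 3, 2, 4, 6, 9, 7, 0, 8, 1]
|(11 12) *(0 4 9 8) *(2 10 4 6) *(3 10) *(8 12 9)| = 21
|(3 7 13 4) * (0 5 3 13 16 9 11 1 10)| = |(0 5 3 7 16 9 11 1 10)(4 13)| = 18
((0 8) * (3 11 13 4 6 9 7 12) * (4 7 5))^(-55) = (13)(0 8)(4 6 9 5) = [8, 1, 2, 3, 6, 4, 9, 7, 0, 5, 10, 11, 12, 13]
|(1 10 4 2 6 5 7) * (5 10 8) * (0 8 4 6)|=|(0 8 5 7 1 4 2)(6 10)|=14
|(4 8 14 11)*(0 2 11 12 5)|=|(0 2 11 4 8 14 12 5)|=8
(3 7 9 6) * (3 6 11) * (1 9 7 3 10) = (1 9 11 10) = [0, 9, 2, 3, 4, 5, 6, 7, 8, 11, 1, 10]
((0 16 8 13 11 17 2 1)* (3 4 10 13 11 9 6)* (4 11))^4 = [10, 4, 8, 1, 6, 5, 2, 7, 9, 17, 3, 0, 12, 11, 14, 15, 13, 16] = (0 10 3 1 4 6 2 8 9 17 16 13 11)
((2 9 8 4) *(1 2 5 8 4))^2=(1 9 5)(2 4 8)=[0, 9, 4, 3, 8, 1, 6, 7, 2, 5]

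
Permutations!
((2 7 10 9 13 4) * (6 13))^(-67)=(2 9 4 10 13 7 6)=[0, 1, 9, 3, 10, 5, 2, 6, 8, 4, 13, 11, 12, 7]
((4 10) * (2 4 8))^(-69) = [0, 1, 8, 3, 2, 5, 6, 7, 10, 9, 4] = (2 8 10 4)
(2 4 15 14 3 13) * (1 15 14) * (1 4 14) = (1 15 4)(2 14 3 13) = [0, 15, 14, 13, 1, 5, 6, 7, 8, 9, 10, 11, 12, 2, 3, 4]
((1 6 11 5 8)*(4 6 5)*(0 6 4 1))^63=(0 1)(5 6)(8 11)=[1, 0, 2, 3, 4, 6, 5, 7, 11, 9, 10, 8]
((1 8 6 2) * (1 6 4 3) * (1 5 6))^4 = (1 5 8 6 4 2 3) = [0, 5, 3, 1, 2, 8, 4, 7, 6]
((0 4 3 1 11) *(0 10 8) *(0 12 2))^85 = (0 11 2 1 12 3 8 4 10) = [11, 12, 1, 8, 10, 5, 6, 7, 4, 9, 0, 2, 3]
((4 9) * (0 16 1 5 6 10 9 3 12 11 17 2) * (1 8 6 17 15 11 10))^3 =(0 6 17 16 1 2 8 5)(3 9 12 4 10)(11 15) =[6, 2, 8, 9, 10, 0, 17, 7, 5, 12, 3, 15, 4, 13, 14, 11, 1, 16]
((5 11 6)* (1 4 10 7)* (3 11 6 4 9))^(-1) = [0, 7, 2, 9, 11, 6, 5, 10, 8, 1, 4, 3] = (1 7 10 4 11 3 9)(5 6)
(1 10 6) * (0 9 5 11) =(0 9 5 11)(1 10 6) =[9, 10, 2, 3, 4, 11, 1, 7, 8, 5, 6, 0]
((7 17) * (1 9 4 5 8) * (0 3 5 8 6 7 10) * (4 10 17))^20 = (17) = [0, 1, 2, 3, 4, 5, 6, 7, 8, 9, 10, 11, 12, 13, 14, 15, 16, 17]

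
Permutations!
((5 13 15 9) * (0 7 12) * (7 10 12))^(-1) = (0 12 10)(5 9 15 13) = [12, 1, 2, 3, 4, 9, 6, 7, 8, 15, 0, 11, 10, 5, 14, 13]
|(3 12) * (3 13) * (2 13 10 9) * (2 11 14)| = |(2 13 3 12 10 9 11 14)| = 8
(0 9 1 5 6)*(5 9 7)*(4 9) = (0 7 5 6)(1 4 9) = [7, 4, 2, 3, 9, 6, 0, 5, 8, 1]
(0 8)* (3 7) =(0 8)(3 7) =[8, 1, 2, 7, 4, 5, 6, 3, 0]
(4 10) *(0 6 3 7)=(0 6 3 7)(4 10)=[6, 1, 2, 7, 10, 5, 3, 0, 8, 9, 4]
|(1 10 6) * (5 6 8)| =|(1 10 8 5 6)| =5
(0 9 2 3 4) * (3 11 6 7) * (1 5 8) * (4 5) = (0 9 2 11 6 7 3 5 8 1 4) = [9, 4, 11, 5, 0, 8, 7, 3, 1, 2, 10, 6]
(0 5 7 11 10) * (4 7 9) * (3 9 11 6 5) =(0 3 9 4 7 6 5 11 10) =[3, 1, 2, 9, 7, 11, 5, 6, 8, 4, 0, 10]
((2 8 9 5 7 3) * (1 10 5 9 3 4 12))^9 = [0, 7, 2, 3, 10, 12, 6, 1, 8, 9, 4, 11, 5] = (1 7)(4 10)(5 12)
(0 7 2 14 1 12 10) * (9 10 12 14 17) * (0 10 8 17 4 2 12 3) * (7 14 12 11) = [14, 12, 4, 0, 2, 5, 6, 11, 17, 8, 10, 7, 3, 13, 1, 15, 16, 9] = (0 14 1 12 3)(2 4)(7 11)(8 17 9)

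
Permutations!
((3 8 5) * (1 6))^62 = (3 5 8) = [0, 1, 2, 5, 4, 8, 6, 7, 3]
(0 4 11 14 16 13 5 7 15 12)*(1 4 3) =(0 3 1 4 11 14 16 13 5 7 15 12) =[3, 4, 2, 1, 11, 7, 6, 15, 8, 9, 10, 14, 0, 5, 16, 12, 13]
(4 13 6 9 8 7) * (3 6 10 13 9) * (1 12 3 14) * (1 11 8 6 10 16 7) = (1 12 3 10 13 16 7 4 9 6 14 11 8) = [0, 12, 2, 10, 9, 5, 14, 4, 1, 6, 13, 8, 3, 16, 11, 15, 7]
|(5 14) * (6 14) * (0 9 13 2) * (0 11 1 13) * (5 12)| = 4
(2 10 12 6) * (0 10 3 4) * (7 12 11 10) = [7, 1, 3, 4, 0, 5, 2, 12, 8, 9, 11, 10, 6] = (0 7 12 6 2 3 4)(10 11)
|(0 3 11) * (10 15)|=|(0 3 11)(10 15)|=6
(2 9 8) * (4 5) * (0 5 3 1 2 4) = (0 5)(1 2 9 8 4 3) = [5, 2, 9, 1, 3, 0, 6, 7, 4, 8]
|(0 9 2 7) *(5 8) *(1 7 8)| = |(0 9 2 8 5 1 7)| = 7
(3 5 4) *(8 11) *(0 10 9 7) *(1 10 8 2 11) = [8, 10, 11, 5, 3, 4, 6, 0, 1, 7, 9, 2] = (0 8 1 10 9 7)(2 11)(3 5 4)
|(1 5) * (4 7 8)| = |(1 5)(4 7 8)| = 6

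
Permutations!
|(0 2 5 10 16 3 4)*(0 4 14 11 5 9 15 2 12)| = 6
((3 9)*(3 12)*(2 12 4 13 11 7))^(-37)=[0, 1, 9, 13, 7, 5, 6, 3, 8, 11, 10, 12, 4, 2]=(2 9 11 12 4 7 3 13)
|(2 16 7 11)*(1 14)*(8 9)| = 4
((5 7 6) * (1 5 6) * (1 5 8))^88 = [0, 1, 2, 3, 4, 5, 6, 7, 8] = (8)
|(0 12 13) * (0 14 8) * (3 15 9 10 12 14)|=6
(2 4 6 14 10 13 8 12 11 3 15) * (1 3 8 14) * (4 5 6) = [0, 3, 5, 15, 4, 6, 1, 7, 12, 9, 13, 8, 11, 14, 10, 2] = (1 3 15 2 5 6)(8 12 11)(10 13 14)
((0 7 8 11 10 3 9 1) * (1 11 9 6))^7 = (0 6 10 9 7 1 3 11 8) = [6, 3, 2, 11, 4, 5, 10, 1, 0, 7, 9, 8]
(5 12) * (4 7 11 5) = (4 7 11 5 12) = [0, 1, 2, 3, 7, 12, 6, 11, 8, 9, 10, 5, 4]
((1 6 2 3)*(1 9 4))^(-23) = (1 6 2 3 9 4) = [0, 6, 3, 9, 1, 5, 2, 7, 8, 4]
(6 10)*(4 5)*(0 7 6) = (0 7 6 10)(4 5) = [7, 1, 2, 3, 5, 4, 10, 6, 8, 9, 0]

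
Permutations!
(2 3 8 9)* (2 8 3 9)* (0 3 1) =[3, 0, 9, 1, 4, 5, 6, 7, 2, 8] =(0 3 1)(2 9 8)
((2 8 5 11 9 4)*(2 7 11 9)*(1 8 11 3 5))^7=[0, 8, 11, 9, 3, 4, 6, 5, 1, 7, 10, 2]=(1 8)(2 11)(3 9 7 5 4)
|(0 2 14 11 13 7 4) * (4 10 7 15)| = 14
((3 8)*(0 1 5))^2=(8)(0 5 1)=[5, 0, 2, 3, 4, 1, 6, 7, 8]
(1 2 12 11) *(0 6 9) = (0 6 9)(1 2 12 11) = [6, 2, 12, 3, 4, 5, 9, 7, 8, 0, 10, 1, 11]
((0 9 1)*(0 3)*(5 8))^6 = (0 1)(3 9) = [1, 0, 2, 9, 4, 5, 6, 7, 8, 3]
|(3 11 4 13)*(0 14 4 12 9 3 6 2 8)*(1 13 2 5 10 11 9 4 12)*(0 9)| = 24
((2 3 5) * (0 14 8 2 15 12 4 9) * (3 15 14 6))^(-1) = [9, 1, 8, 6, 12, 3, 0, 7, 14, 4, 10, 11, 15, 13, 5, 2] = (0 9 4 12 15 2 8 14 5 3 6)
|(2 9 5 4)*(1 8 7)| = |(1 8 7)(2 9 5 4)| = 12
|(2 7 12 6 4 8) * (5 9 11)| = |(2 7 12 6 4 8)(5 9 11)| = 6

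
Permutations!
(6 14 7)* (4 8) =(4 8)(6 14 7) =[0, 1, 2, 3, 8, 5, 14, 6, 4, 9, 10, 11, 12, 13, 7]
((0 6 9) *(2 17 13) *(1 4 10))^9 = (17) = [0, 1, 2, 3, 4, 5, 6, 7, 8, 9, 10, 11, 12, 13, 14, 15, 16, 17]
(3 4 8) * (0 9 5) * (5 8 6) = (0 9 8 3 4 6 5) = [9, 1, 2, 4, 6, 0, 5, 7, 3, 8]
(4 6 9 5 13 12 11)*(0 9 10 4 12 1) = (0 9 5 13 1)(4 6 10)(11 12) = [9, 0, 2, 3, 6, 13, 10, 7, 8, 5, 4, 12, 11, 1]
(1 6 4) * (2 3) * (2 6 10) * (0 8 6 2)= (0 8 6 4 1 10)(2 3)= [8, 10, 3, 2, 1, 5, 4, 7, 6, 9, 0]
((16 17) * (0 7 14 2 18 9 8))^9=[14, 1, 9, 3, 4, 5, 6, 2, 7, 0, 10, 11, 12, 13, 18, 15, 17, 16, 8]=(0 14 18 8 7 2 9)(16 17)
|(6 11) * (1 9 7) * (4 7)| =|(1 9 4 7)(6 11)| =4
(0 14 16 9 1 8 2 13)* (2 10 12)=[14, 8, 13, 3, 4, 5, 6, 7, 10, 1, 12, 11, 2, 0, 16, 15, 9]=(0 14 16 9 1 8 10 12 2 13)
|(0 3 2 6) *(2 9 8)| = |(0 3 9 8 2 6)| = 6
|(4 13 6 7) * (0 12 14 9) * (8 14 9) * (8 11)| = |(0 12 9)(4 13 6 7)(8 14 11)| = 12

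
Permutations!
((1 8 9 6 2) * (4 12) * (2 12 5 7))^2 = (1 9 12 5 2 8 6 4 7) = [0, 9, 8, 3, 7, 2, 4, 1, 6, 12, 10, 11, 5]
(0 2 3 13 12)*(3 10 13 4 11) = (0 2 10 13 12)(3 4 11) = [2, 1, 10, 4, 11, 5, 6, 7, 8, 9, 13, 3, 0, 12]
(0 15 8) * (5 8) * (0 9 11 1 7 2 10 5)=[15, 7, 10, 3, 4, 8, 6, 2, 9, 11, 5, 1, 12, 13, 14, 0]=(0 15)(1 7 2 10 5 8 9 11)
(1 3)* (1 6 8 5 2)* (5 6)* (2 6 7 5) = [0, 3, 1, 2, 4, 6, 8, 5, 7] = (1 3 2)(5 6 8 7)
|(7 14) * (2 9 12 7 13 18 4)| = |(2 9 12 7 14 13 18 4)| = 8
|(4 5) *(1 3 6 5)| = 5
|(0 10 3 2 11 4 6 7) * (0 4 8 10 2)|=|(0 2 11 8 10 3)(4 6 7)|=6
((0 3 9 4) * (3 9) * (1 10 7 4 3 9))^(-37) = (0 7 1 4 10)(3 9) = [7, 4, 2, 9, 10, 5, 6, 1, 8, 3, 0]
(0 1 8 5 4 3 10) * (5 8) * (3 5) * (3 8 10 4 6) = [1, 8, 2, 4, 5, 6, 3, 7, 10, 9, 0] = (0 1 8 10)(3 4 5 6)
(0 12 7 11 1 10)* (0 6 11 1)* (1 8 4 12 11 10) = (0 11)(4 12 7 8)(6 10) = [11, 1, 2, 3, 12, 5, 10, 8, 4, 9, 6, 0, 7]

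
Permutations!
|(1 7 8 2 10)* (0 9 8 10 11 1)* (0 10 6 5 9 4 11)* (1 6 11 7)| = 9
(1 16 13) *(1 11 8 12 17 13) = (1 16)(8 12 17 13 11) = [0, 16, 2, 3, 4, 5, 6, 7, 12, 9, 10, 8, 17, 11, 14, 15, 1, 13]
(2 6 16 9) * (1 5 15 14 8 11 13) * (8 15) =(1 5 8 11 13)(2 6 16 9)(14 15) =[0, 5, 6, 3, 4, 8, 16, 7, 11, 2, 10, 13, 12, 1, 15, 14, 9]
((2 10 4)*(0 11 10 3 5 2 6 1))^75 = [4, 10, 2, 3, 0, 5, 11, 7, 8, 9, 1, 6] = (0 4)(1 10)(6 11)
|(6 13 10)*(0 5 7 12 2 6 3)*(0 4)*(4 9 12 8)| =|(0 5 7 8 4)(2 6 13 10 3 9 12)| =35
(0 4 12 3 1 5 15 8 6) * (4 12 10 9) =(0 12 3 1 5 15 8 6)(4 10 9) =[12, 5, 2, 1, 10, 15, 0, 7, 6, 4, 9, 11, 3, 13, 14, 8]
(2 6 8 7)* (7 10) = (2 6 8 10 7) = [0, 1, 6, 3, 4, 5, 8, 2, 10, 9, 7]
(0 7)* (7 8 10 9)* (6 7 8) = [6, 1, 2, 3, 4, 5, 7, 0, 10, 8, 9] = (0 6 7)(8 10 9)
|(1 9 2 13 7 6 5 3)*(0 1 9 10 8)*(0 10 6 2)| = 6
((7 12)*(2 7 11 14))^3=(2 11 7 14 12)=[0, 1, 11, 3, 4, 5, 6, 14, 8, 9, 10, 7, 2, 13, 12]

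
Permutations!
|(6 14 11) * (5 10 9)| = |(5 10 9)(6 14 11)| = 3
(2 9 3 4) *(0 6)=[6, 1, 9, 4, 2, 5, 0, 7, 8, 3]=(0 6)(2 9 3 4)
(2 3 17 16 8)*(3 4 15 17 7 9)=[0, 1, 4, 7, 15, 5, 6, 9, 2, 3, 10, 11, 12, 13, 14, 17, 8, 16]=(2 4 15 17 16 8)(3 7 9)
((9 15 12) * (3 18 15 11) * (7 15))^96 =[0, 1, 2, 9, 4, 5, 6, 3, 8, 15, 10, 12, 7, 13, 14, 18, 16, 17, 11] =(3 9 15 18 11 12 7)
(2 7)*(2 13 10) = (2 7 13 10) = [0, 1, 7, 3, 4, 5, 6, 13, 8, 9, 2, 11, 12, 10]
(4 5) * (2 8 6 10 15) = (2 8 6 10 15)(4 5) = [0, 1, 8, 3, 5, 4, 10, 7, 6, 9, 15, 11, 12, 13, 14, 2]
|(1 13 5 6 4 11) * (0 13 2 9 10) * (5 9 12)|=|(0 13 9 10)(1 2 12 5 6 4 11)|=28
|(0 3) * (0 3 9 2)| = |(0 9 2)| = 3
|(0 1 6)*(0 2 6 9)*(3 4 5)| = 6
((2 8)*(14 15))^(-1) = (2 8)(14 15) = [0, 1, 8, 3, 4, 5, 6, 7, 2, 9, 10, 11, 12, 13, 15, 14]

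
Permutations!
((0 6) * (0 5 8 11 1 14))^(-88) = (0 8 14 5 1 6 11) = [8, 6, 2, 3, 4, 1, 11, 7, 14, 9, 10, 0, 12, 13, 5]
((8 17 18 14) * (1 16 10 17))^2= (1 10 18 8 16 17 14)= [0, 10, 2, 3, 4, 5, 6, 7, 16, 9, 18, 11, 12, 13, 1, 15, 17, 14, 8]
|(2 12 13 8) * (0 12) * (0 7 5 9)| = 8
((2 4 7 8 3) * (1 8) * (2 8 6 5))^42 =(8) =[0, 1, 2, 3, 4, 5, 6, 7, 8]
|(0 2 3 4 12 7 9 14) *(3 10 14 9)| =4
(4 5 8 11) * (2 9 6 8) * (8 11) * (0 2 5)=[2, 1, 9, 3, 0, 5, 11, 7, 8, 6, 10, 4]=(0 2 9 6 11 4)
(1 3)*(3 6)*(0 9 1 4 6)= (0 9 1)(3 4 6)= [9, 0, 2, 4, 6, 5, 3, 7, 8, 1]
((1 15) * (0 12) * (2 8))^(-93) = (0 12)(1 15)(2 8) = [12, 15, 8, 3, 4, 5, 6, 7, 2, 9, 10, 11, 0, 13, 14, 1]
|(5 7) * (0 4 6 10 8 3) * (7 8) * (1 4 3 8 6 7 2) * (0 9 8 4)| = 11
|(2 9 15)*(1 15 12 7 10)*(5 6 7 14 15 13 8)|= 35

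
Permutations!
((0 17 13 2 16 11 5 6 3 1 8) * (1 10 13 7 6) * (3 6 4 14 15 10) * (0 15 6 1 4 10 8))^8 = (0 5 10 6 16 17 4 13 1 11 7 14 2) = [5, 11, 0, 3, 13, 10, 16, 14, 8, 9, 6, 7, 12, 1, 2, 15, 17, 4]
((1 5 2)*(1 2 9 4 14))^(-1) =(1 14 4 9 5) =[0, 14, 2, 3, 9, 1, 6, 7, 8, 5, 10, 11, 12, 13, 4]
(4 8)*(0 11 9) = (0 11 9)(4 8) = [11, 1, 2, 3, 8, 5, 6, 7, 4, 0, 10, 9]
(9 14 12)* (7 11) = (7 11)(9 14 12) = [0, 1, 2, 3, 4, 5, 6, 11, 8, 14, 10, 7, 9, 13, 12]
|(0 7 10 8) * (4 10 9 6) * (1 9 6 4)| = 8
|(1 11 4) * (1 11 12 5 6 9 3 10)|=|(1 12 5 6 9 3 10)(4 11)|=14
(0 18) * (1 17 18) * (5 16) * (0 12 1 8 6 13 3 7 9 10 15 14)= [8, 17, 2, 7, 4, 16, 13, 9, 6, 10, 15, 11, 1, 3, 0, 14, 5, 18, 12]= (0 8 6 13 3 7 9 10 15 14)(1 17 18 12)(5 16)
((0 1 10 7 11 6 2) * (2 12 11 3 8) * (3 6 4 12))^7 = (0 2 8 3 6 7 10 1)(4 12 11) = [2, 0, 8, 6, 12, 5, 7, 10, 3, 9, 1, 4, 11]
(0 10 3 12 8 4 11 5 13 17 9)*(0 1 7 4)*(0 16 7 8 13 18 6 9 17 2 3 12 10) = (1 8 16 7 4 11 5 18 6 9)(2 3 10 12 13) = [0, 8, 3, 10, 11, 18, 9, 4, 16, 1, 12, 5, 13, 2, 14, 15, 7, 17, 6]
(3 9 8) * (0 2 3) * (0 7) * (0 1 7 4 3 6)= (0 2 6)(1 7)(3 9 8 4)= [2, 7, 6, 9, 3, 5, 0, 1, 4, 8]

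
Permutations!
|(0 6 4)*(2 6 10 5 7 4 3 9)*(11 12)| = |(0 10 5 7 4)(2 6 3 9)(11 12)| = 20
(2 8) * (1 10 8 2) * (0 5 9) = (0 5 9)(1 10 8) = [5, 10, 2, 3, 4, 9, 6, 7, 1, 0, 8]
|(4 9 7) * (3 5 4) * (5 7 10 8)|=|(3 7)(4 9 10 8 5)|=10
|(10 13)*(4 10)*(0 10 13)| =2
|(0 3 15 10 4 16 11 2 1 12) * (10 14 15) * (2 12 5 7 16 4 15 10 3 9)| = |(0 9 2 1 5 7 16 11 12)(10 15 14)| = 9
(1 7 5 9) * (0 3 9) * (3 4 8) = [4, 7, 2, 9, 8, 0, 6, 5, 3, 1] = (0 4 8 3 9 1 7 5)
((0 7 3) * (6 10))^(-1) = (0 3 7)(6 10) = [3, 1, 2, 7, 4, 5, 10, 0, 8, 9, 6]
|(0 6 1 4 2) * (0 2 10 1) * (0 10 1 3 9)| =10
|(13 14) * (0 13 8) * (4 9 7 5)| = |(0 13 14 8)(4 9 7 5)| = 4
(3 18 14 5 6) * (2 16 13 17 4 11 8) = (2 16 13 17 4 11 8)(3 18 14 5 6) = [0, 1, 16, 18, 11, 6, 3, 7, 2, 9, 10, 8, 12, 17, 5, 15, 13, 4, 14]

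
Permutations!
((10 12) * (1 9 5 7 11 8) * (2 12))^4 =(1 11 5)(2 12 10)(7 9 8) =[0, 11, 12, 3, 4, 1, 6, 9, 7, 8, 2, 5, 10]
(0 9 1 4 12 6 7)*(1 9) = [1, 4, 2, 3, 12, 5, 7, 0, 8, 9, 10, 11, 6] = (0 1 4 12 6 7)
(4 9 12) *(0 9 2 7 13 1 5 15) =(0 9 12 4 2 7 13 1 5 15) =[9, 5, 7, 3, 2, 15, 6, 13, 8, 12, 10, 11, 4, 1, 14, 0]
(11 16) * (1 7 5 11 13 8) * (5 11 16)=(1 7 11 5 16 13 8)=[0, 7, 2, 3, 4, 16, 6, 11, 1, 9, 10, 5, 12, 8, 14, 15, 13]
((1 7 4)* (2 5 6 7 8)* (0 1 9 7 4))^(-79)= (0 8 5 4 7 1 2 6 9)= [8, 2, 6, 3, 7, 4, 9, 1, 5, 0]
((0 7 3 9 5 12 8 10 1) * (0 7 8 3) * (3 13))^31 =[8, 7, 2, 9, 4, 12, 6, 0, 10, 5, 1, 11, 13, 3] =(0 8 10 1 7)(3 9 5 12 13)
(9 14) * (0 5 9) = [5, 1, 2, 3, 4, 9, 6, 7, 8, 14, 10, 11, 12, 13, 0] = (0 5 9 14)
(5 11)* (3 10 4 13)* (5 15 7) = [0, 1, 2, 10, 13, 11, 6, 5, 8, 9, 4, 15, 12, 3, 14, 7] = (3 10 4 13)(5 11 15 7)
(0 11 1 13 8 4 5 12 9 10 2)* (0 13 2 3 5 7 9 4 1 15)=(0 11 15)(1 2 13 8)(3 5 12 4 7 9 10)=[11, 2, 13, 5, 7, 12, 6, 9, 1, 10, 3, 15, 4, 8, 14, 0]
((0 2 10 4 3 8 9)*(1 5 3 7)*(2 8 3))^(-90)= [0, 1, 2, 3, 4, 5, 6, 7, 8, 9, 10]= (10)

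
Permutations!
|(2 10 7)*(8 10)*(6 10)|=|(2 8 6 10 7)|=5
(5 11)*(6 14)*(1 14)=[0, 14, 2, 3, 4, 11, 1, 7, 8, 9, 10, 5, 12, 13, 6]=(1 14 6)(5 11)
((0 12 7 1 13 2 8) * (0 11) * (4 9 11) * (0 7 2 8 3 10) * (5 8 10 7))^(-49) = (0 10 13 1 7 3 2 12)(4 9 11 5 8) = [10, 7, 12, 2, 9, 8, 6, 3, 4, 11, 13, 5, 0, 1]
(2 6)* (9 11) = (2 6)(9 11) = [0, 1, 6, 3, 4, 5, 2, 7, 8, 11, 10, 9]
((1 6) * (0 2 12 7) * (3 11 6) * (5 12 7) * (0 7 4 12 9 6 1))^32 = (0 5 2 9 4 6 12)(1 11 3) = [5, 11, 9, 1, 6, 2, 12, 7, 8, 4, 10, 3, 0]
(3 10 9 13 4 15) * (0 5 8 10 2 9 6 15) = (0 5 8 10 6 15 3 2 9 13 4) = [5, 1, 9, 2, 0, 8, 15, 7, 10, 13, 6, 11, 12, 4, 14, 3]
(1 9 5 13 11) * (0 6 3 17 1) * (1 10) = (0 6 3 17 10 1 9 5 13 11) = [6, 9, 2, 17, 4, 13, 3, 7, 8, 5, 1, 0, 12, 11, 14, 15, 16, 10]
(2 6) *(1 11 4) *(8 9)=(1 11 4)(2 6)(8 9)=[0, 11, 6, 3, 1, 5, 2, 7, 9, 8, 10, 4]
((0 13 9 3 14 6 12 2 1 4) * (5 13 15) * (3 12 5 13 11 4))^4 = (0 12 14 4 9 3 11 13 1 5 15 2 6) = [12, 5, 6, 11, 9, 15, 0, 7, 8, 3, 10, 13, 14, 1, 4, 2]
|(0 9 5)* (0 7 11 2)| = |(0 9 5 7 11 2)| = 6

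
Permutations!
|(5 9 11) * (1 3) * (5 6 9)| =6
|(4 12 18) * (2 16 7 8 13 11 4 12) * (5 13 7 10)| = |(2 16 10 5 13 11 4)(7 8)(12 18)| = 14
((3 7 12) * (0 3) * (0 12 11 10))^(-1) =(12)(0 10 11 7 3) =[10, 1, 2, 0, 4, 5, 6, 3, 8, 9, 11, 7, 12]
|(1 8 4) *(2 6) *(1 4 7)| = 6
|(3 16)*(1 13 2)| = |(1 13 2)(3 16)| = 6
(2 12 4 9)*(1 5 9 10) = (1 5 9 2 12 4 10) = [0, 5, 12, 3, 10, 9, 6, 7, 8, 2, 1, 11, 4]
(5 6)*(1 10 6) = (1 10 6 5) = [0, 10, 2, 3, 4, 1, 5, 7, 8, 9, 6]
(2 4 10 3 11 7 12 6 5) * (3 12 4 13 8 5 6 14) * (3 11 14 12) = (2 13 8 5)(3 14 11 7 4 10) = [0, 1, 13, 14, 10, 2, 6, 4, 5, 9, 3, 7, 12, 8, 11]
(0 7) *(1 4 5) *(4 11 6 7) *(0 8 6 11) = (11)(0 4 5 1)(6 7 8) = [4, 0, 2, 3, 5, 1, 7, 8, 6, 9, 10, 11]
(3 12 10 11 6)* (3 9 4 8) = (3 12 10 11 6 9 4 8) = [0, 1, 2, 12, 8, 5, 9, 7, 3, 4, 11, 6, 10]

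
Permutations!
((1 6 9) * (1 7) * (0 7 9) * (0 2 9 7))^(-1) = (1 7 9 2 6) = [0, 7, 6, 3, 4, 5, 1, 9, 8, 2]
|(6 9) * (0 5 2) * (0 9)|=5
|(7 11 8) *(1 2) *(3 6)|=|(1 2)(3 6)(7 11 8)|=6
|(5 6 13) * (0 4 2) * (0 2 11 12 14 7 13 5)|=14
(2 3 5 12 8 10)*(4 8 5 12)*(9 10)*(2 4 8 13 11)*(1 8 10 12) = [0, 8, 3, 1, 13, 10, 6, 7, 9, 12, 4, 2, 5, 11] = (1 8 9 12 5 10 4 13 11 2 3)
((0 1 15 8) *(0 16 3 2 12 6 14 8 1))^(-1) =(1 15)(2 3 16 8 14 6 12) =[0, 15, 3, 16, 4, 5, 12, 7, 14, 9, 10, 11, 2, 13, 6, 1, 8]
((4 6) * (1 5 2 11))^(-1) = (1 11 2 5)(4 6) = [0, 11, 5, 3, 6, 1, 4, 7, 8, 9, 10, 2]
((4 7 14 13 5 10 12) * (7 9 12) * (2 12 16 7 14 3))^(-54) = (2 4 16 3 12 9 7)(5 14)(10 13) = [0, 1, 4, 12, 16, 14, 6, 2, 8, 7, 13, 11, 9, 10, 5, 15, 3]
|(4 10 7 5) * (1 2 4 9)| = |(1 2 4 10 7 5 9)| = 7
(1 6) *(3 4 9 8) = [0, 6, 2, 4, 9, 5, 1, 7, 3, 8] = (1 6)(3 4 9 8)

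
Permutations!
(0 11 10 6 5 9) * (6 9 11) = [6, 1, 2, 3, 4, 11, 5, 7, 8, 0, 9, 10] = (0 6 5 11 10 9)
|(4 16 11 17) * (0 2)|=4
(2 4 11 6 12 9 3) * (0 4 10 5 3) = (0 4 11 6 12 9)(2 10 5 3) = [4, 1, 10, 2, 11, 3, 12, 7, 8, 0, 5, 6, 9]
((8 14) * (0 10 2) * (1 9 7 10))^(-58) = (14)(0 9 10)(1 7 2) = [9, 7, 1, 3, 4, 5, 6, 2, 8, 10, 0, 11, 12, 13, 14]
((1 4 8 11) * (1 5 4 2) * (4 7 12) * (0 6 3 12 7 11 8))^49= [4, 2, 1, 6, 12, 11, 0, 7, 8, 9, 10, 5, 3]= (0 4 12 3 6)(1 2)(5 11)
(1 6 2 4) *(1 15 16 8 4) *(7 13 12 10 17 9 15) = (1 6 2)(4 7 13 12 10 17 9 15 16 8) = [0, 6, 1, 3, 7, 5, 2, 13, 4, 15, 17, 11, 10, 12, 14, 16, 8, 9]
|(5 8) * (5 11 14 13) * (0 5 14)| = |(0 5 8 11)(13 14)| = 4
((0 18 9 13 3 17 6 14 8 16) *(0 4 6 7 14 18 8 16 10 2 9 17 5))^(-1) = (0 5 3 13 9 2 10 8)(4 16 14 7 17 18 6) = [5, 1, 10, 13, 16, 3, 4, 17, 0, 2, 8, 11, 12, 9, 7, 15, 14, 18, 6]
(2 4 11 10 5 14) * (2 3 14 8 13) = [0, 1, 4, 14, 11, 8, 6, 7, 13, 9, 5, 10, 12, 2, 3] = (2 4 11 10 5 8 13)(3 14)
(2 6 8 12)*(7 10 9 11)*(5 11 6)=(2 5 11 7 10 9 6 8 12)=[0, 1, 5, 3, 4, 11, 8, 10, 12, 6, 9, 7, 2]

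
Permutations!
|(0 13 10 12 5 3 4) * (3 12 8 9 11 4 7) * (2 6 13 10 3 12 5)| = |(0 10 8 9 11 4)(2 6 13 3 7 12)| = 6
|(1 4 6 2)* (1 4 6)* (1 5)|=5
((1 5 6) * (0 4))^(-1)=[4, 6, 2, 3, 0, 1, 5]=(0 4)(1 6 5)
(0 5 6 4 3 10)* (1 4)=(0 5 6 1 4 3 10)=[5, 4, 2, 10, 3, 6, 1, 7, 8, 9, 0]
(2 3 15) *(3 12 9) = (2 12 9 3 15) = [0, 1, 12, 15, 4, 5, 6, 7, 8, 3, 10, 11, 9, 13, 14, 2]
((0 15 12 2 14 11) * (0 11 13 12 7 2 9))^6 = (0 12 14 7)(2 15 9 13) = [12, 1, 15, 3, 4, 5, 6, 0, 8, 13, 10, 11, 14, 2, 7, 9]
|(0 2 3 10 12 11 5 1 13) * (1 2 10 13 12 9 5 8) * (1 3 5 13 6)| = 12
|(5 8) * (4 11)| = 2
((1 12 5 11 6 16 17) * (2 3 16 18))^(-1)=(1 17 16 3 2 18 6 11 5 12)=[0, 17, 18, 2, 4, 12, 11, 7, 8, 9, 10, 5, 1, 13, 14, 15, 3, 16, 6]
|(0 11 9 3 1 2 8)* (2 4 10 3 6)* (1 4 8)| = 21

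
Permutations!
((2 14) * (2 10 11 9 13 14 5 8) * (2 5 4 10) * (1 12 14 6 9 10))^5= (14)(5 8)(6 13 9)(10 11)= [0, 1, 2, 3, 4, 8, 13, 7, 5, 6, 11, 10, 12, 9, 14]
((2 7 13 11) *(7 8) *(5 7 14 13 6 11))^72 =(14) =[0, 1, 2, 3, 4, 5, 6, 7, 8, 9, 10, 11, 12, 13, 14]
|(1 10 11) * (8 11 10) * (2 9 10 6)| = |(1 8 11)(2 9 10 6)| = 12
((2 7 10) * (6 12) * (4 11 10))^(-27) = (2 11 7 10 4)(6 12) = [0, 1, 11, 3, 2, 5, 12, 10, 8, 9, 4, 7, 6]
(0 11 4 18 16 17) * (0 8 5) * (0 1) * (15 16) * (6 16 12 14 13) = [11, 0, 2, 3, 18, 1, 16, 7, 5, 9, 10, 4, 14, 6, 13, 12, 17, 8, 15] = (0 11 4 18 15 12 14 13 6 16 17 8 5 1)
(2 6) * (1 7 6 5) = (1 7 6 2 5) = [0, 7, 5, 3, 4, 1, 2, 6]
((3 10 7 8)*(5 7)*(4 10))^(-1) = (3 8 7 5 10 4) = [0, 1, 2, 8, 3, 10, 6, 5, 7, 9, 4]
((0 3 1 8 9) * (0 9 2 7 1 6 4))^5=[3, 8, 7, 6, 0, 5, 4, 1, 2, 9]=(9)(0 3 6 4)(1 8 2 7)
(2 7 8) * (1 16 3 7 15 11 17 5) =(1 16 3 7 8 2 15 11 17 5) =[0, 16, 15, 7, 4, 1, 6, 8, 2, 9, 10, 17, 12, 13, 14, 11, 3, 5]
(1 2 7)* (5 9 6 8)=(1 2 7)(5 9 6 8)=[0, 2, 7, 3, 4, 9, 8, 1, 5, 6]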